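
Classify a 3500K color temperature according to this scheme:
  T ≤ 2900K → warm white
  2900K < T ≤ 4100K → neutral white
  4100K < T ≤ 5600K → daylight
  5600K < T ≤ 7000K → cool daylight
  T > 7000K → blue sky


Temperature: 3500K
2900K < 3500K ≤ 4100K → neutral white
Classification: neutral white


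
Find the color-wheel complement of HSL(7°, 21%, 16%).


Complement = opposite side of color wheel = hue + 180°
H' = (7 + 180) mod 360 = 187°
S and L unchanged.
= HSL(187°, 21%, 16%)


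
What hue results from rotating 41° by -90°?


New hue = (H + rotation) mod 360
New hue = (41 -90) mod 360
= -49 mod 360
= 311°


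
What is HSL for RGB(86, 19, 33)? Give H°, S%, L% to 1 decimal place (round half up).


Normalize: R'=86/255≈0.3373, G'=19/255≈0.0745, B'=33/255≈0.1294
Max=86/255, Min=19/255, Δ=Max-Min=67/255
L = (Max+Min)/2 = (86+19)/510 = 105/510 = 0.20588… → L = 20.6%
L ≤ 0.5 → S = Δ/(Max+Min) = 67/(86+19) = 67/105 = 0.63809… → S = 63.8%
(the 1/255 factors cancel in S and H, so raw channel differences can be used)
Max is R' → H = 60 × (((G-B)/Δ) mod 6) = 60 × (((19-33)/67) mod 6)
  (-14)/67 = -0.2089…; negative, so add 6 → 5.7910…
  H = 60 × 5.7910… = 347.462…° → H = 347.5°
= HSL(347.5°, 63.8%, 20.6%)


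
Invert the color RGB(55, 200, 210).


Invert: (255-R, 255-G, 255-B)
R: 255-55 = 200
G: 255-200 = 55
B: 255-210 = 45
= RGB(200, 55, 45)


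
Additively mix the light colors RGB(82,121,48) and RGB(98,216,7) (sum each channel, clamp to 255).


Additive: each channel = min(255, C₁+C₂)
R: 82+98 = 180 → 180
G: 121+216 = 337 → 255
B: 48+7 = 55 → 55
= RGB(180, 255, 55)


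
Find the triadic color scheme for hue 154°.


Triadic: equally spaced at 120° intervals
H1 = 154°
H2 = (154 + 120) mod 360 = 274°
H3 = (154 + 240) mod 360 = 34°
Triadic = 154°, 274°, 34°


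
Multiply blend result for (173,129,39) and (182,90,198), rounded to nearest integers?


Multiply: C = A×B/255, rounded to nearest integer
R: 173×182/255 = 31486/255 ≈ 123.475 → 123
G: 129×90/255 = 11610/255 ≈ 45.529 → 46
B: 39×198/255 = 7722/255 ≈ 30.282 → 30
= RGB(123, 46, 30)


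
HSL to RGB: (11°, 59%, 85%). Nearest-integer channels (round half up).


H=11°, S=0.59, L=0.85
C = (1-|2L-1|)×S = (1-|0.70|)×0.59 = 0.177
H' = H/60 = 11/60 ≈ 0.1833; X = C×(1-|H' mod 2 - 1|) = 0.03245
m = L - C/2 = 0.85 - 0.0885 = 0.7615
Sector ⌊H'⌋ = 0 → (R',G',B') = (0.177, 0.03245, 0.0)
RGB = ((R'+m)×255, (G'+m)×255, (B'+m)×255) = (239.3175, 202.45725, 194.1825)
Round half up → RGB(239, 202, 194)


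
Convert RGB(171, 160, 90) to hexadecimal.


R = 171 → AB (hex)
G = 160 → A0 (hex)
B = 90 → 5A (hex)
Hex = #ABA05A


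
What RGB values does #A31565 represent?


A3 → 163 (R)
15 → 21 (G)
65 → 101 (B)
= RGB(163, 21, 101)


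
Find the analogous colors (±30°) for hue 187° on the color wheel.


Base hue: 187°
Left analog: (187 - 30) mod 360 = 157°
Right analog: (187 + 30) mod 360 = 217°
Analogous hues = 157° and 217°


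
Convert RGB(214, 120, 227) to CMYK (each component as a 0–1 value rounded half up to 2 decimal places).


R'=214/255≈0.8392, G'=120/255≈0.4706, B'=227/255≈0.8902
K = 1 - max(R',G',B') = 1 - 227/255 = 28/255 = 0.10980… → 0.11
(1-R'-K)/(1-K) simplifies to (max-R)/max with max = 227:
C = (227-214)/227 = 13/227 = 0.05726… → 0.06
M = (227-120)/227 = 107/227 = 0.47136… → 0.47
Y = (227-227)/227 = 0/227 = 0 → 0.00
= CMYK(0.06, 0.47, 0.00, 0.11)


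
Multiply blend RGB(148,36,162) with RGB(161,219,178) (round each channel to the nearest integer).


Multiply: C = A×B/255, rounded to nearest integer
R: 148×161/255 = 23828/255 ≈ 93.443 → 93
G: 36×219/255 = 7884/255 ≈ 30.918 → 31
B: 162×178/255 = 28836/255 ≈ 113.082 → 113
= RGB(93, 31, 113)


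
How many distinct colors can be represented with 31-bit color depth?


Colors = 2^bits = 2^31
= 2,147,483,648 colors


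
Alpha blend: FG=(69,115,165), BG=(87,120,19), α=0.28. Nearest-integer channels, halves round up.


C = α×F + (1-α)×B, with 1-α = 0.72
R: 0.28×69 + 0.72×87 = 19.32 + 62.64 = 81.96 → 82
G: 0.28×115 + 0.72×120 = 32.20 + 86.40 = 118.60 → 119
B: 0.28×165 + 0.72×19 = 46.20 + 13.68 = 59.88 → 60
= RGB(82, 119, 60)


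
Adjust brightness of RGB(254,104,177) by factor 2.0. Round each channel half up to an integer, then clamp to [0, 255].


Multiply each channel by 2.0, round half up, clamp to [0, 255]
R: 254×2.0 = 508 → clamp → 255
G: 104×2.0 = 208
B: 177×2.0 = 354 → clamp → 255
= RGB(255, 208, 255)


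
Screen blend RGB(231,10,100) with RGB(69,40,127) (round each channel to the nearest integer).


Screen: C = 255 - (255-A)×(255-B)/255, rounded to nearest integer
R: 255 - (255-231)×(255-69)/255 = 255 - 4464/255 ≈ 255 - 17.506 = 237.494 → 237
G: 255 - (255-10)×(255-40)/255 = 255 - 52675/255 ≈ 255 - 206.569 = 48.431 → 48
B: 255 - (255-100)×(255-127)/255 = 255 - 19840/255 ≈ 255 - 77.804 = 177.196 → 177
= RGB(237, 48, 177)


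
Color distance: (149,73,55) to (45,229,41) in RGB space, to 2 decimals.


d = √[(R₁-R₂)² + (G₁-G₂)² + (B₁-B₂)²]
d = √[(149-45)² + (73-229)² + (55-41)²]
d = √[10816 + 24336 + 196]
d = √35348
d ≈ 188.01


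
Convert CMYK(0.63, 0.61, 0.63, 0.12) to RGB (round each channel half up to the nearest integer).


R = 255 × (1-C) × (1-K) = 255 × 0.37 × 0.88 = 83.028 → 83
G = 255 × (1-M) × (1-K) = 255 × 0.39 × 0.88 = 87.516 → 88
B = 255 × (1-Y) × (1-K) = 255 × 0.37 × 0.88 = 83.028 → 83
= RGB(83, 88, 83)


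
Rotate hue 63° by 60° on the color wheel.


New hue = (H + rotation) mod 360
New hue = (63 + 60) mod 360
= 123 mod 360
= 123°


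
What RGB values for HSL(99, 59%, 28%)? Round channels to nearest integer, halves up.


H=99°, S=0.59, L=0.28
C = (1-|2L-1|)×S = (1-|-0.44|)×0.59 = 0.3304
H' = H/60 = 99/60 ≈ 1.6500; X = C×(1-|H' mod 2 - 1|) = 0.11564
m = L - C/2 = 0.28 - 0.1652 = 0.1148
Sector ⌊H'⌋ = 1 → (R',G',B') = (0.11564, 0.3304, 0.0)
RGB = ((R'+m)×255, (G'+m)×255, (B'+m)×255) = (58.7622, 113.526, 29.274)
Round half up → RGB(59, 114, 29)


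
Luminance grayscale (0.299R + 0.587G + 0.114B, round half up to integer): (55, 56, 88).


Gray = 0.299×R + 0.587×G + 0.114×B
Gray = 0.299×55 + 0.587×56 + 0.114×88
Gray = 16.445 + 32.872 + 10.032
Gray = 59.349 → round half up → 59
Gray = 59


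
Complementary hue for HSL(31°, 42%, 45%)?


Complement = opposite side of color wheel = hue + 180°
H' = (31 + 180) mod 360 = 211°
S and L unchanged.
= HSL(211°, 42%, 45%)


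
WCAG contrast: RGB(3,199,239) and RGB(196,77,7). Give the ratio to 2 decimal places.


Linearize each sRGB channel c=v/255: c/12.92 if c ≤ 0.04045 else ((c+0.055)/1.055)^2.4
L = 0.2126×R_lin + 0.7152×G_lin + 0.0722×B_lin
Color 1 (3,199,239):
  R=3: 3/255≈0.0118 ≤ 0.04045 → 0.0118/12.92 ≈ 0.00091
  G=199: 199/255≈0.7804 > 0.04045 → ((0.7804+0.055)/1.055)^2.4 ≈ 0.57112
  B=239: 239/255≈0.9373 > 0.04045 → ((0.9373+0.055)/1.055)^2.4 ≈ 0.86316
  L1 = 0.2126×0.00091 + 0.7152×0.57112 + 0.0722×0.86316 ≈ 0.47098
Color 2 (196,77,7):
  R=196: 196/255≈0.7686 > 0.04045 → ((0.7686+0.055)/1.055)^2.4 ≈ 0.55201
  G=77: 77/255≈0.3020 > 0.04045 → ((0.3020+0.055)/1.055)^2.4 ≈ 0.07421
  B=7: 7/255≈0.0275 ≤ 0.04045 → 0.0275/12.92 ≈ 0.00212
  L2 = 0.2126×0.55201 + 0.7152×0.07421 + 0.0722×0.00212 ≈ 0.17059
Lighter = 0.47098, Darker = 0.17059
Ratio = (L_lighter + 0.05) / (L_darker + 0.05)
Ratio = (0.47098 + 0.05) / (0.17059 + 0.05) = 0.52098 / 0.22059 ≈ 2.3618
Ratio ≈ 2.36:1


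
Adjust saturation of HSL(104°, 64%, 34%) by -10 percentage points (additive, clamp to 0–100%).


Original S = 64%
Adjustment = -10 percentage points
New S = 64 + (-10) = 54
Clamp to [0, 100] → 54
= HSL(104°, 54%, 34%)


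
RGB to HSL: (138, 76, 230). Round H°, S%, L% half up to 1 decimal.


Normalize: R'=138/255≈0.5412, G'=76/255≈0.2980, B'=230/255≈0.9020
Max=230/255, Min=76/255, Δ=Max-Min=154/255
L = (Max+Min)/2 = (230+76)/510 = 306/510 = 0.6 → L = 60.0%
L > 0.5 → S = Δ/(2-Max-Min) = 154/(510-230-76) = 154/204 = 0.75490… → S = 75.5%
(the 1/255 factors cancel in S and H, so raw channel differences can be used)
Max is B' → H = 60 × ((R-G)/Δ + 4) = 60 × ((138-76)/154 + 4)
  62/154 + 4 = 0.4025… + 4 = 4.4025…
  H = 60 × 4.4025… = 264.155…° → H = 264.2°
= HSL(264.2°, 75.5%, 60.0%)


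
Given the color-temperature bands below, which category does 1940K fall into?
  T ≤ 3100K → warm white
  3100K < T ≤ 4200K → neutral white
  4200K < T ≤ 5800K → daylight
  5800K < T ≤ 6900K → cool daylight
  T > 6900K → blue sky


Temperature: 1940K
1940K ≤ 3100K → warm white
Classification: warm white


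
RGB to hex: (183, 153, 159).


R = 183 → B7 (hex)
G = 153 → 99 (hex)
B = 159 → 9F (hex)
Hex = #B7999F


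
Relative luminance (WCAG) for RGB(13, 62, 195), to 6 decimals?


Linearize each channel (sRGB transfer function): c = v/255; c_lin = c/12.92 if c ≤ 0.04045, else ((c+0.055)/1.055)^2.4
  R: 13/255 ≈ 0.050980 > 0.04045 → ((0.050980+0.055)/1.055)^2.4 ≈ 0.004025
  G: 62/255 ≈ 0.243137 > 0.04045 → ((0.243137+0.055)/1.055)^2.4 ≈ 0.048172
  B: 195/255 ≈ 0.764706 > 0.04045 → ((0.764706+0.055)/1.055)^2.4 ≈ 0.545724
R_lin = 0.004025, G_lin = 0.048172, B_lin = 0.545724
L = 0.2126×R + 0.7152×G + 0.0722×B
L = 0.2126×0.004025 + 0.7152×0.048172 + 0.0722×0.545724
L ≈ 0.074709


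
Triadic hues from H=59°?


Triadic: equally spaced at 120° intervals
H1 = 59°
H2 = (59 + 120) mod 360 = 179°
H3 = (59 + 240) mod 360 = 299°
Triadic = 59°, 179°, 299°


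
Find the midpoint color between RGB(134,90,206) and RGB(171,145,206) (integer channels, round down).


Midpoint: each channel = ⌊(C₁+C₂)/2⌋
R: ⌊(134+171)/2⌋ = 152
G: ⌊(90+145)/2⌋ = 117
B: ⌊(206+206)/2⌋ = 206
= RGB(152, 117, 206)


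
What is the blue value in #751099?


Color: #751099
R = 75 = 117
G = 10 = 16
B = 99 = 153
Blue = 153


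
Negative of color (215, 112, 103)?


Invert: (255-R, 255-G, 255-B)
R: 255-215 = 40
G: 255-112 = 143
B: 255-103 = 152
= RGB(40, 143, 152)


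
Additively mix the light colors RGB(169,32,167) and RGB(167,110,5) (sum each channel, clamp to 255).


Additive: each channel = min(255, C₁+C₂)
R: 169+167 = 336 → 255
G: 32+110 = 142 → 142
B: 167+5 = 172 → 172
= RGB(255, 142, 172)


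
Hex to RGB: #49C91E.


49 → 73 (R)
C9 → 201 (G)
1E → 30 (B)
= RGB(73, 201, 30)


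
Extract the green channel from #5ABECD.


Color: #5ABECD
R = 5A = 90
G = BE = 190
B = CD = 205
Green = 190


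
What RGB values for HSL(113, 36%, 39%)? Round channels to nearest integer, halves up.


H=113°, S=0.36, L=0.39
C = (1-|2L-1|)×S = (1-|-0.22|)×0.36 = 0.2808
H' = H/60 = 113/60 ≈ 1.8833; X = C×(1-|H' mod 2 - 1|) = 0.03276
m = L - C/2 = 0.39 - 0.1404 = 0.2496
Sector ⌊H'⌋ = 1 → (R',G',B') = (0.03276, 0.2808, 0.0)
RGB = ((R'+m)×255, (G'+m)×255, (B'+m)×255) = (72.0018, 135.252, 63.648)
Round half up → RGB(72, 135, 64)


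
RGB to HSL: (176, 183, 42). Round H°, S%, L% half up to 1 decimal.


Normalize: R'=176/255≈0.6902, G'=183/255≈0.7176, B'=42/255≈0.1647
Max=183/255, Min=42/255, Δ=Max-Min=141/255
L = (Max+Min)/2 = (183+42)/510 = 225/510 = 0.44117… → L = 44.1%
L ≤ 0.5 → S = Δ/(Max+Min) = 141/(183+42) = 141/225 = 0.62666… → S = 62.7%
(the 1/255 factors cancel in S and H, so raw channel differences can be used)
Max is G' → H = 60 × ((B-R)/Δ + 2) = 60 × ((42-176)/141 + 2)
  -134/141 + 2 = -0.9503… + 2 = 1.0496…
  H = 60 × 1.0496… = 62.978…° → H = 63.0°
= HSL(63.0°, 62.7%, 44.1%)


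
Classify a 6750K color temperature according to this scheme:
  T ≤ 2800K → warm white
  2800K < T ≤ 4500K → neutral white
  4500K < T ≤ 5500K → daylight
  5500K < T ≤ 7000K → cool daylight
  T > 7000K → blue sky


Temperature: 6750K
5500K < 6750K ≤ 7000K → cool daylight
Classification: cool daylight


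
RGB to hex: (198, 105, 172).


R = 198 → C6 (hex)
G = 105 → 69 (hex)
B = 172 → AC (hex)
Hex = #C669AC


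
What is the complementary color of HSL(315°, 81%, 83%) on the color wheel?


Complement = opposite side of color wheel = hue + 180°
H' = (315 + 180) mod 360 = 135°
S and L unchanged.
= HSL(135°, 81%, 83%)


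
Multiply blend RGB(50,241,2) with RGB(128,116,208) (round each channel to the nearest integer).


Multiply: C = A×B/255, rounded to nearest integer
R: 50×128/255 = 6400/255 ≈ 25.098 → 25
G: 241×116/255 = 27956/255 ≈ 109.631 → 110
B: 2×208/255 = 416/255 ≈ 1.631 → 2
= RGB(25, 110, 2)


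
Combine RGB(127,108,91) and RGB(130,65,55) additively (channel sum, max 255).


Additive: each channel = min(255, C₁+C₂)
R: 127+130 = 257 → 255
G: 108+65 = 173 → 173
B: 91+55 = 146 → 146
= RGB(255, 173, 146)


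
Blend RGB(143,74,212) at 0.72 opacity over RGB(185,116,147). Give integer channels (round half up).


C = α×F + (1-α)×B, with 1-α = 0.28
R: 0.72×143 + 0.28×185 = 102.96 + 51.80 = 154.76 → 155
G: 0.72×74 + 0.28×116 = 53.28 + 32.48 = 85.76 → 86
B: 0.72×212 + 0.28×147 = 152.64 + 41.16 = 193.80 → 194
= RGB(155, 86, 194)


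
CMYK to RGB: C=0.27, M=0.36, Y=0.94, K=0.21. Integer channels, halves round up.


R = 255 × (1-C) × (1-K) = 255 × 0.73 × 0.79 = 147.0585 → 147
G = 255 × (1-M) × (1-K) = 255 × 0.64 × 0.79 = 128.928 → 129
B = 255 × (1-Y) × (1-K) = 255 × 0.06 × 0.79 = 12.087 → 12
= RGB(147, 129, 12)


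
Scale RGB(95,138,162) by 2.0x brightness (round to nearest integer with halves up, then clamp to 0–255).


Multiply each channel by 2.0, round half up, clamp to [0, 255]
R: 95×2.0 = 190
G: 138×2.0 = 276 → clamp → 255
B: 162×2.0 = 324 → clamp → 255
= RGB(190, 255, 255)


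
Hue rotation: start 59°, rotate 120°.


New hue = (H + rotation) mod 360
New hue = (59 + 120) mod 360
= 179 mod 360
= 179°


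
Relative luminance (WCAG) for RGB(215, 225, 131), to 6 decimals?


Linearize each channel (sRGB transfer function): c = v/255; c_lin = c/12.92 if c ≤ 0.04045, else ((c+0.055)/1.055)^2.4
  R: 215/255 ≈ 0.843137 > 0.04045 → ((0.843137+0.055)/1.055)^2.4 ≈ 0.679542
  G: 225/255 ≈ 0.882353 > 0.04045 → ((0.882353+0.055)/1.055)^2.4 ≈ 0.752942
  B: 131/255 ≈ 0.513725 > 0.04045 → ((0.513725+0.055)/1.055)^2.4 ≈ 0.226966
R_lin = 0.679542, G_lin = 0.752942, B_lin = 0.226966
L = 0.2126×R + 0.7152×G + 0.0722×B
L = 0.2126×0.679542 + 0.7152×0.752942 + 0.0722×0.226966
L ≈ 0.699362


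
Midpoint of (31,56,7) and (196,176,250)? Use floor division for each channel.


Midpoint: each channel = ⌊(C₁+C₂)/2⌋
R: ⌊(31+196)/2⌋ = 113
G: ⌊(56+176)/2⌋ = 116
B: ⌊(7+250)/2⌋ = 128
= RGB(113, 116, 128)


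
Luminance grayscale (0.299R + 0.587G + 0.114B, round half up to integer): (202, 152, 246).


Gray = 0.299×R + 0.587×G + 0.114×B
Gray = 0.299×202 + 0.587×152 + 0.114×246
Gray = 60.398 + 89.224 + 28.044
Gray = 177.666 → round half up → 178
Gray = 178


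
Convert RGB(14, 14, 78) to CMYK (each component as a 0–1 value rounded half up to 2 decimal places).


R'=14/255≈0.0549, G'=14/255≈0.0549, B'=78/255≈0.3059
K = 1 - max(R',G',B') = 1 - 78/255 = 177/255 = 0.69411… → 0.69
(1-R'-K)/(1-K) simplifies to (max-R)/max with max = 78:
C = (78-14)/78 = 64/78 = 0.82051… → 0.82
M = (78-14)/78 = 64/78 = 0.82051… → 0.82
Y = (78-78)/78 = 0/78 = 0 → 0.00
= CMYK(0.82, 0.82, 0.00, 0.69)


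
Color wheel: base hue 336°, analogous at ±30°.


Base hue: 336°
Left analog: (336 - 30) mod 360 = 306°
Right analog: (336 + 30) mod 360 = 6°
Analogous hues = 306° and 6°


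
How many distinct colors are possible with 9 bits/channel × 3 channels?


Total bits = 9 bits/channel × 3 channels = 27 bits
Distinct colors = 2^27
= 134,217,728 colors


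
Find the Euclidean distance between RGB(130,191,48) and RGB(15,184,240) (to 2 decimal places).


d = √[(R₁-R₂)² + (G₁-G₂)² + (B₁-B₂)²]
d = √[(130-15)² + (191-184)² + (48-240)²]
d = √[13225 + 49 + 36864]
d = √50138
d ≈ 223.92


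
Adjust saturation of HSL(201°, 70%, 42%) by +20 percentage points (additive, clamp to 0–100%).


Original S = 70%
Adjustment = +20 percentage points
New S = 70 + (20) = 90
Clamp to [0, 100] → 90
= HSL(201°, 90%, 42%)


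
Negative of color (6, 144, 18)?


Invert: (255-R, 255-G, 255-B)
R: 255-6 = 249
G: 255-144 = 111
B: 255-18 = 237
= RGB(249, 111, 237)


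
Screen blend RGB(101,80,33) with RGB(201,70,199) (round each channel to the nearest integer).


Screen: C = 255 - (255-A)×(255-B)/255, rounded to nearest integer
R: 255 - (255-101)×(255-201)/255 = 255 - 8316/255 ≈ 255 - 32.612 = 222.388 → 222
G: 255 - (255-80)×(255-70)/255 = 255 - 32375/255 ≈ 255 - 126.961 = 128.039 → 128
B: 255 - (255-33)×(255-199)/255 = 255 - 12432/255 ≈ 255 - 48.753 = 206.247 → 206
= RGB(222, 128, 206)


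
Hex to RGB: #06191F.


06 → 6 (R)
19 → 25 (G)
1F → 31 (B)
= RGB(6, 25, 31)


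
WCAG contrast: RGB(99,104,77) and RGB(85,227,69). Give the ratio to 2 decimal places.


Linearize each sRGB channel c=v/255: c/12.92 if c ≤ 0.04045 else ((c+0.055)/1.055)^2.4
L = 0.2126×R_lin + 0.7152×G_lin + 0.0722×B_lin
Color 1 (99,104,77):
  R=99: 99/255≈0.3882 > 0.04045 → ((0.3882+0.055)/1.055)^2.4 ≈ 0.12477
  G=104: 104/255≈0.4078 > 0.04045 → ((0.4078+0.055)/1.055)^2.4 ≈ 0.13843
  B=77: 77/255≈0.3020 > 0.04045 → ((0.3020+0.055)/1.055)^2.4 ≈ 0.07421
  L1 = 0.2126×0.12477 + 0.7152×0.13843 + 0.0722×0.07421 ≈ 0.13089
Color 2 (85,227,69):
  R=85: 85/255≈0.3333 > 0.04045 → ((0.3333+0.055)/1.055)^2.4 ≈ 0.09084
  G=227: 227/255≈0.8902 > 0.04045 → ((0.8902+0.055)/1.055)^2.4 ≈ 0.76815
  B=69: 69/255≈0.2706 > 0.04045 → ((0.2706+0.055)/1.055)^2.4 ≈ 0.05951
  L2 = 0.2126×0.09084 + 0.7152×0.76815 + 0.0722×0.05951 ≈ 0.57299
Lighter = 0.57299, Darker = 0.13089
Ratio = (L_lighter + 0.05) / (L_darker + 0.05)
Ratio = (0.57299 + 0.05) / (0.13089 + 0.05) = 0.62299 / 0.18089 ≈ 3.4440
Ratio ≈ 3.44:1


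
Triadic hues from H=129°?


Triadic: equally spaced at 120° intervals
H1 = 129°
H2 = (129 + 120) mod 360 = 249°
H3 = (129 + 240) mod 360 = 9°
Triadic = 129°, 249°, 9°


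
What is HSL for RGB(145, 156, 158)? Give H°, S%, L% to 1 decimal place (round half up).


Normalize: R'=145/255≈0.5686, G'=156/255≈0.6118, B'=158/255≈0.6196
Max=158/255, Min=145/255, Δ=Max-Min=13/255
L = (Max+Min)/2 = (158+145)/510 = 303/510 = 0.59411… → L = 59.4%
L > 0.5 → S = Δ/(2-Max-Min) = 13/(510-158-145) = 13/207 = 0.06280… → S = 6.3%
(the 1/255 factors cancel in S and H, so raw channel differences can be used)
Max is B' → H = 60 × ((R-G)/Δ + 4) = 60 × ((145-156)/13 + 4)
  -11/13 + 4 = -0.8461… + 4 = 3.1538…
  H = 60 × 3.1538… = 189.230…° → H = 189.2°
= HSL(189.2°, 6.3%, 59.4%)


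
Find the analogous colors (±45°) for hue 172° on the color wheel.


Base hue: 172°
Left analog: (172 - 45) mod 360 = 127°
Right analog: (172 + 45) mod 360 = 217°
Analogous hues = 127° and 217°


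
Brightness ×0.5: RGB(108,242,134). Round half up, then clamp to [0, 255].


Multiply each channel by 0.5, round half up, clamp to [0, 255]
R: 108×0.5 = 54
G: 242×0.5 = 121
B: 134×0.5 = 67
= RGB(54, 121, 67)


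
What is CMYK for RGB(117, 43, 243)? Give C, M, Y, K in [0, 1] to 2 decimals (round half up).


R'=117/255≈0.4588, G'=43/255≈0.1686, B'=243/255≈0.9529
K = 1 - max(R',G',B') = 1 - 243/255 = 12/255 = 0.04705… → 0.05
(1-R'-K)/(1-K) simplifies to (max-R)/max with max = 243:
C = (243-117)/243 = 126/243 = 0.51851… → 0.52
M = (243-43)/243 = 200/243 = 0.82304… → 0.82
Y = (243-243)/243 = 0/243 = 0 → 0.00
= CMYK(0.52, 0.82, 0.00, 0.05)


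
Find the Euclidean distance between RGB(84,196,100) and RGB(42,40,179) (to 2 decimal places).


d = √[(R₁-R₂)² + (G₁-G₂)² + (B₁-B₂)²]
d = √[(84-42)² + (196-40)² + (100-179)²]
d = √[1764 + 24336 + 6241]
d = √32341
d ≈ 179.84


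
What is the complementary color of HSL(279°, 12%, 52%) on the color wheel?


Complement = opposite side of color wheel = hue + 180°
H' = (279 + 180) mod 360 = 99°
S and L unchanged.
= HSL(99°, 12%, 52%)


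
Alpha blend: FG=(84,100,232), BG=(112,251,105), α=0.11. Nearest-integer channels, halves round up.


C = α×F + (1-α)×B, with 1-α = 0.89
R: 0.11×84 + 0.89×112 = 9.24 + 99.68 = 108.92 → 109
G: 0.11×100 + 0.89×251 = 11.00 + 223.39 = 234.39 → 234
B: 0.11×232 + 0.89×105 = 25.52 + 93.45 = 118.97 → 119
= RGB(109, 234, 119)


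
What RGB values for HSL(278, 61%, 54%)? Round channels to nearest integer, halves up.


H=278°, S=0.61, L=0.54
C = (1-|2L-1|)×S = (1-|0.08|)×0.61 = 0.5612
H' = H/60 = 278/60 ≈ 4.6333; X = C×(1-|H' mod 2 - 1|) ≈ 0.3554
m = L - C/2 = 0.54 - 0.2806 = 0.2594
Sector ⌊H'⌋ = 4 → (R',G',B') = (≈0.3554, 0.0, 0.5612)
RGB = ((R'+m)×255, (G'+m)×255, (B'+m)×255) = (156.7808, 66.147, 209.253)
Round half up → RGB(157, 66, 209)


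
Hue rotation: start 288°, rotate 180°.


New hue = (H + rotation) mod 360
New hue = (288 + 180) mod 360
= 468 mod 360
= 108°


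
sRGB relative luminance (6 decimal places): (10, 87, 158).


Linearize each channel (sRGB transfer function): c = v/255; c_lin = c/12.92 if c ≤ 0.04045, else ((c+0.055)/1.055)^2.4
  R: 10/255 ≈ 0.039216 ≤ 0.04045 → 0.039216/12.92 ≈ 0.003035
  G: 87/255 ≈ 0.341176 > 0.04045 → ((0.341176+0.055)/1.055)^2.4 ≈ 0.095307
  B: 158/255 ≈ 0.619608 > 0.04045 → ((0.619608+0.055)/1.055)^2.4 ≈ 0.341914
R_lin = 0.003035, G_lin = 0.095307, B_lin = 0.341914
L = 0.2126×R + 0.7152×G + 0.0722×B
L = 0.2126×0.003035 + 0.7152×0.095307 + 0.0722×0.341914
L ≈ 0.093495


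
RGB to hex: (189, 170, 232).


R = 189 → BD (hex)
G = 170 → AA (hex)
B = 232 → E8 (hex)
Hex = #BDAAE8


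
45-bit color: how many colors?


Colors = 2^bits = 2^45
= 35,184,372,088,832 colors


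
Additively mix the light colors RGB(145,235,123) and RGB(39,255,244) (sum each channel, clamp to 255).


Additive: each channel = min(255, C₁+C₂)
R: 145+39 = 184 → 184
G: 235+255 = 490 → 255
B: 123+244 = 367 → 255
= RGB(184, 255, 255)


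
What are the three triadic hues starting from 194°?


Triadic: equally spaced at 120° intervals
H1 = 194°
H2 = (194 + 120) mod 360 = 314°
H3 = (194 + 240) mod 360 = 74°
Triadic = 194°, 314°, 74°


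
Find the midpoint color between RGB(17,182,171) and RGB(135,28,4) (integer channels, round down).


Midpoint: each channel = ⌊(C₁+C₂)/2⌋
R: ⌊(17+135)/2⌋ = 76
G: ⌊(182+28)/2⌋ = 105
B: ⌊(171+4)/2⌋ = 87
= RGB(76, 105, 87)


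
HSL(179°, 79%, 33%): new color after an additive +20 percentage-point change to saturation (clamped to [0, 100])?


Original S = 79%
Adjustment = +20 percentage points
New S = 79 + (20) = 99
Clamp to [0, 100] → 99
= HSL(179°, 99%, 33%)


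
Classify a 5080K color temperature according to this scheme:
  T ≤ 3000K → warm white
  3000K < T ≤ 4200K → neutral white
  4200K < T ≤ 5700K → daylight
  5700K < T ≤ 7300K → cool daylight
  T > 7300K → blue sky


Temperature: 5080K
4200K < 5080K ≤ 5700K → daylight
Classification: daylight


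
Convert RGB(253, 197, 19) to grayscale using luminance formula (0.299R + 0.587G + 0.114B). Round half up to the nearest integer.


Gray = 0.299×R + 0.587×G + 0.114×B
Gray = 0.299×253 + 0.587×197 + 0.114×19
Gray = 75.647 + 115.639 + 2.166
Gray = 193.452 → round half up → 193
Gray = 193


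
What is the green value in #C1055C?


Color: #C1055C
R = C1 = 193
G = 05 = 5
B = 5C = 92
Green = 5


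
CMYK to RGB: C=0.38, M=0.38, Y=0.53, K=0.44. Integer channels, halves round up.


R = 255 × (1-C) × (1-K) = 255 × 0.62 × 0.56 = 88.536 → 89
G = 255 × (1-M) × (1-K) = 255 × 0.62 × 0.56 = 88.536 → 89
B = 255 × (1-Y) × (1-K) = 255 × 0.47 × 0.56 = 67.116 → 67
= RGB(89, 89, 67)


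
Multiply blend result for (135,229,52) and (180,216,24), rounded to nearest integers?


Multiply: C = A×B/255, rounded to nearest integer
R: 135×180/255 = 24300/255 ≈ 95.294 → 95
G: 229×216/255 = 49464/255 ≈ 193.976 → 194
B: 52×24/255 = 1248/255 ≈ 4.894 → 5
= RGB(95, 194, 5)


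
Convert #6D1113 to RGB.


6D → 109 (R)
11 → 17 (G)
13 → 19 (B)
= RGB(109, 17, 19)


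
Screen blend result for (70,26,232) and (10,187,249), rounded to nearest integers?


Screen: C = 255 - (255-A)×(255-B)/255, rounded to nearest integer
R: 255 - (255-70)×(255-10)/255 = 255 - 45325/255 ≈ 255 - 177.745 = 77.255 → 77
G: 255 - (255-26)×(255-187)/255 = 255 - 15572/255 ≈ 255 - 61.067 = 193.933 → 194
B: 255 - (255-232)×(255-249)/255 = 255 - 138/255 ≈ 255 - 0.541 = 254.459 → 254
= RGB(77, 194, 254)


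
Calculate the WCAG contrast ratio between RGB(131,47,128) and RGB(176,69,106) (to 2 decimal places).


Linearize each sRGB channel c=v/255: c/12.92 if c ≤ 0.04045 else ((c+0.055)/1.055)^2.4
L = 0.2126×R_lin + 0.7152×G_lin + 0.0722×B_lin
Color 1 (131,47,128):
  R=131: 131/255≈0.5137 > 0.04045 → ((0.5137+0.055)/1.055)^2.4 ≈ 0.22697
  G=47: 47/255≈0.1843 > 0.04045 → ((0.1843+0.055)/1.055)^2.4 ≈ 0.02843
  B=128: 128/255≈0.5020 > 0.04045 → ((0.5020+0.055)/1.055)^2.4 ≈ 0.21586
  L1 = 0.2126×0.22697 + 0.7152×0.02843 + 0.0722×0.21586 ≈ 0.08417
Color 2 (176,69,106):
  R=176: 176/255≈0.6902 > 0.04045 → ((0.6902+0.055)/1.055)^2.4 ≈ 0.43415
  G=69: 69/255≈0.2706 > 0.04045 → ((0.2706+0.055)/1.055)^2.4 ≈ 0.05951
  B=106: 106/255≈0.4157 > 0.04045 → ((0.4157+0.055)/1.055)^2.4 ≈ 0.14413
  L2 = 0.2126×0.43415 + 0.7152×0.05951 + 0.0722×0.14413 ≈ 0.14527
Lighter = 0.14527, Darker = 0.08417
Ratio = (L_lighter + 0.05) / (L_darker + 0.05)
Ratio = (0.14527 + 0.05) / (0.08417 + 0.05) = 0.19527 / 0.13417 ≈ 1.4554
Ratio ≈ 1.46:1


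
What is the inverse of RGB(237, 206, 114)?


Invert: (255-R, 255-G, 255-B)
R: 255-237 = 18
G: 255-206 = 49
B: 255-114 = 141
= RGB(18, 49, 141)


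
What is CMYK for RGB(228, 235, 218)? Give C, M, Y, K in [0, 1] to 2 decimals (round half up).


R'=228/255≈0.8941, G'=235/255≈0.9216, B'=218/255≈0.8549
K = 1 - max(R',G',B') = 1 - 235/255 = 20/255 = 0.07843… → 0.08
(1-R'-K)/(1-K) simplifies to (max-R)/max with max = 235:
C = (235-228)/235 = 7/235 = 0.02978… → 0.03
M = (235-235)/235 = 0/235 = 0 → 0.00
Y = (235-218)/235 = 17/235 = 0.07234… → 0.07
= CMYK(0.03, 0.00, 0.07, 0.08)


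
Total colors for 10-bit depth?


Colors = 2^bits = 2^10
= 1,024 colors


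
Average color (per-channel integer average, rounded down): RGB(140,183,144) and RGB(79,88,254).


Midpoint: each channel = ⌊(C₁+C₂)/2⌋
R: ⌊(140+79)/2⌋ = 109
G: ⌊(183+88)/2⌋ = 135
B: ⌊(144+254)/2⌋ = 199
= RGB(109, 135, 199)


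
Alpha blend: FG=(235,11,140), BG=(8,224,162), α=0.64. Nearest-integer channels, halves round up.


C = α×F + (1-α)×B, with 1-α = 0.36
R: 0.64×235 + 0.36×8 = 150.40 + 2.88 = 153.28 → 153
G: 0.64×11 + 0.36×224 = 7.04 + 80.64 = 87.68 → 88
B: 0.64×140 + 0.36×162 = 89.60 + 58.32 = 147.92 → 148
= RGB(153, 88, 148)


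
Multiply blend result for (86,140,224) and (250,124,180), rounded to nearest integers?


Multiply: C = A×B/255, rounded to nearest integer
R: 86×250/255 = 21500/255 ≈ 84.314 → 84
G: 140×124/255 = 17360/255 ≈ 68.078 → 68
B: 224×180/255 = 40320/255 ≈ 158.118 → 158
= RGB(84, 68, 158)


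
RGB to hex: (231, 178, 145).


R = 231 → E7 (hex)
G = 178 → B2 (hex)
B = 145 → 91 (hex)
Hex = #E7B291


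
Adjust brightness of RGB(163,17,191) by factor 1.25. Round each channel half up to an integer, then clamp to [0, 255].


Multiply each channel by 1.25, round half up, clamp to [0, 255]
R: 163×1.25 = 203.75 → round → 204
G: 17×1.25 = 21.25 → round → 21
B: 191×1.25 = 238.75 → round → 239
= RGB(204, 21, 239)


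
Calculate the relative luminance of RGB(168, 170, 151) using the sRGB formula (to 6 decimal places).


Linearize each channel (sRGB transfer function): c = v/255; c_lin = c/12.92 if c ≤ 0.04045, else ((c+0.055)/1.055)^2.4
  R: 168/255 ≈ 0.658824 > 0.04045 → ((0.658824+0.055)/1.055)^2.4 ≈ 0.391572
  G: 170/255 ≈ 0.666667 > 0.04045 → ((0.666667+0.055)/1.055)^2.4 ≈ 0.401978
  B: 151/255 ≈ 0.592157 > 0.04045 → ((0.592157+0.055)/1.055)^2.4 ≈ 0.309469
R_lin = 0.391572, G_lin = 0.401978, B_lin = 0.309469
L = 0.2126×R + 0.7152×G + 0.0722×B
L = 0.2126×0.391572 + 0.7152×0.401978 + 0.0722×0.309469
L ≈ 0.393086


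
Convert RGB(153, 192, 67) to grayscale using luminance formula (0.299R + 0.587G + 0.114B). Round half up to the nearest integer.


Gray = 0.299×R + 0.587×G + 0.114×B
Gray = 0.299×153 + 0.587×192 + 0.114×67
Gray = 45.747 + 112.704 + 7.638
Gray = 166.089 → round half up → 166
Gray = 166


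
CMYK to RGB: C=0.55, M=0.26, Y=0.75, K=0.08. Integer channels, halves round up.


R = 255 × (1-C) × (1-K) = 255 × 0.45 × 0.92 = 105.57 → 106
G = 255 × (1-M) × (1-K) = 255 × 0.74 × 0.92 = 173.604 → 174
B = 255 × (1-Y) × (1-K) = 255 × 0.25 × 0.92 = 58.65 → 59
= RGB(106, 174, 59)


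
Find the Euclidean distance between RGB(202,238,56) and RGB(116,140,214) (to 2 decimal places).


d = √[(R₁-R₂)² + (G₁-G₂)² + (B₁-B₂)²]
d = √[(202-116)² + (238-140)² + (56-214)²]
d = √[7396 + 9604 + 24964]
d = √41964
d ≈ 204.85


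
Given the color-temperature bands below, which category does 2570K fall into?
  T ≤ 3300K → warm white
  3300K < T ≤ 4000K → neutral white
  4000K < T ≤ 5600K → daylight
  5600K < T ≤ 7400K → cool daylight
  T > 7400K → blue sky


Temperature: 2570K
2570K ≤ 3300K → warm white
Classification: warm white


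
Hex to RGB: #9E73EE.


9E → 158 (R)
73 → 115 (G)
EE → 238 (B)
= RGB(158, 115, 238)


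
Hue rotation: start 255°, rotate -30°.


New hue = (H + rotation) mod 360
New hue = (255 -30) mod 360
= 225 mod 360
= 225°


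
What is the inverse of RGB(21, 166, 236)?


Invert: (255-R, 255-G, 255-B)
R: 255-21 = 234
G: 255-166 = 89
B: 255-236 = 19
= RGB(234, 89, 19)


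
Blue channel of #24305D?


Color: #24305D
R = 24 = 36
G = 30 = 48
B = 5D = 93
Blue = 93


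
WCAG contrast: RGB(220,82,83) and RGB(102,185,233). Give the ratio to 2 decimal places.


Linearize each sRGB channel c=v/255: c/12.92 if c ≤ 0.04045 else ((c+0.055)/1.055)^2.4
L = 0.2126×R_lin + 0.7152×G_lin + 0.0722×B_lin
Color 1 (220,82,83):
  R=220: 220/255≈0.8627 > 0.04045 → ((0.8627+0.055)/1.055)^2.4 ≈ 0.71569
  G=82: 82/255≈0.3216 > 0.04045 → ((0.3216+0.055)/1.055)^2.4 ≈ 0.08438
  B=83: 83/255≈0.3255 > 0.04045 → ((0.3255+0.055)/1.055)^2.4 ≈ 0.08650
  L1 = 0.2126×0.71569 + 0.7152×0.08438 + 0.0722×0.08650 ≈ 0.21875
Color 2 (102,185,233):
  R=102: 102/255≈0.4000 > 0.04045 → ((0.4000+0.055)/1.055)^2.4 ≈ 0.13287
  G=185: 185/255≈0.7255 > 0.04045 → ((0.7255+0.055)/1.055)^2.4 ≈ 0.48515
  B=233: 233/255≈0.9137 > 0.04045 → ((0.9137+0.055)/1.055)^2.4 ≈ 0.81485
  L2 = 0.2126×0.13287 + 0.7152×0.48515 + 0.0722×0.81485 ≈ 0.43406
Lighter = 0.43406, Darker = 0.21875
Ratio = (L_lighter + 0.05) / (L_darker + 0.05)
Ratio = (0.43406 + 0.05) / (0.21875 + 0.05) = 0.48406 / 0.26875 ≈ 1.8012
Ratio ≈ 1.80:1


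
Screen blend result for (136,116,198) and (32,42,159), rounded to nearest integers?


Screen: C = 255 - (255-A)×(255-B)/255, rounded to nearest integer
R: 255 - (255-136)×(255-32)/255 = 255 - 26537/255 ≈ 255 - 104.067 = 150.933 → 151
G: 255 - (255-116)×(255-42)/255 = 255 - 29607/255 ≈ 255 - 116.106 = 138.894 → 139
B: 255 - (255-198)×(255-159)/255 = 255 - 5472/255 ≈ 255 - 21.459 = 233.541 → 234
= RGB(151, 139, 234)


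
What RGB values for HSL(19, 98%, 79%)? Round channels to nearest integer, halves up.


H=19°, S=0.98, L=0.79
C = (1-|2L-1|)×S = (1-|0.58|)×0.98 = 0.4116
H' = H/60 = 19/60 ≈ 0.3167; X = C×(1-|H' mod 2 - 1|) = 0.13034
m = L - C/2 = 0.79 - 0.2058 = 0.5842
Sector ⌊H'⌋ = 0 → (R',G',B') = (0.4116, 0.13034, 0.0)
RGB = ((R'+m)×255, (G'+m)×255, (B'+m)×255) = (253.929, 182.2077, 148.971)
Round half up → RGB(254, 182, 149)


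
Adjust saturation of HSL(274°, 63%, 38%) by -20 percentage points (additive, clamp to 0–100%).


Original S = 63%
Adjustment = -20 percentage points
New S = 63 + (-20) = 43
Clamp to [0, 100] → 43
= HSL(274°, 43%, 38%)


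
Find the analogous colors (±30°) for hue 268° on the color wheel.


Base hue: 268°
Left analog: (268 - 30) mod 360 = 238°
Right analog: (268 + 30) mod 360 = 298°
Analogous hues = 238° and 298°


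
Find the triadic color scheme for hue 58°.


Triadic: equally spaced at 120° intervals
H1 = 58°
H2 = (58 + 120) mod 360 = 178°
H3 = (58 + 240) mod 360 = 298°
Triadic = 58°, 178°, 298°


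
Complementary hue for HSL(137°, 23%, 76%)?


Complement = opposite side of color wheel = hue + 180°
H' = (137 + 180) mod 360 = 317°
S and L unchanged.
= HSL(317°, 23%, 76%)


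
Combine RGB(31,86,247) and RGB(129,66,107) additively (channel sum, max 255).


Additive: each channel = min(255, C₁+C₂)
R: 31+129 = 160 → 160
G: 86+66 = 152 → 152
B: 247+107 = 354 → 255
= RGB(160, 152, 255)


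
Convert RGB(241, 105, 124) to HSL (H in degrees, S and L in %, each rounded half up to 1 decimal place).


Normalize: R'=241/255≈0.9451, G'=105/255≈0.4118, B'=124/255≈0.4863
Max=241/255, Min=105/255, Δ=Max-Min=136/255
L = (Max+Min)/2 = (241+105)/510 = 346/510 = 0.67843… → L = 67.8%
L > 0.5 → S = Δ/(2-Max-Min) = 136/(510-241-105) = 136/164 = 0.82926… → S = 82.9%
(the 1/255 factors cancel in S and H, so raw channel differences can be used)
Max is R' → H = 60 × (((G-B)/Δ) mod 6) = 60 × (((105-124)/136) mod 6)
  (-19)/136 = -0.1397…; negative, so add 6 → 5.8602…
  H = 60 × 5.8602… = 351.617…° → H = 351.6°
= HSL(351.6°, 82.9%, 67.8%)


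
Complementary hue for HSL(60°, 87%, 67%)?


Complement = opposite side of color wheel = hue + 180°
H' = (60 + 180) mod 360 = 240°
S and L unchanged.
= HSL(240°, 87%, 67%)


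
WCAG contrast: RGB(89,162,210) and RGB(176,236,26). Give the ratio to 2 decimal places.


Linearize each sRGB channel c=v/255: c/12.92 if c ≤ 0.04045 else ((c+0.055)/1.055)^2.4
L = 0.2126×R_lin + 0.7152×G_lin + 0.0722×B_lin
Color 1 (89,162,210):
  R=89: 89/255≈0.3490 > 0.04045 → ((0.3490+0.055)/1.055)^2.4 ≈ 0.09990
  G=162: 162/255≈0.6353 > 0.04045 → ((0.6353+0.055)/1.055)^2.4 ≈ 0.36131
  B=210: 210/255≈0.8235 > 0.04045 → ((0.8235+0.055)/1.055)^2.4 ≈ 0.64448
  L1 = 0.2126×0.09990 + 0.7152×0.36131 + 0.0722×0.64448 ≈ 0.32618
Color 2 (176,236,26):
  R=176: 176/255≈0.6902 > 0.04045 → ((0.6902+0.055)/1.055)^2.4 ≈ 0.43415
  G=236: 236/255≈0.9255 > 0.04045 → ((0.9255+0.055)/1.055)^2.4 ≈ 0.83880
  B=26: 26/255≈0.1020 > 0.04045 → ((0.1020+0.055)/1.055)^2.4 ≈ 0.01033
  L2 = 0.2126×0.43415 + 0.7152×0.83880 + 0.0722×0.01033 ≈ 0.69296
Lighter = 0.69296, Darker = 0.32618
Ratio = (L_lighter + 0.05) / (L_darker + 0.05)
Ratio = (0.69296 + 0.05) / (0.32618 + 0.05) = 0.74296 / 0.37618 ≈ 1.9750
Ratio ≈ 1.98:1


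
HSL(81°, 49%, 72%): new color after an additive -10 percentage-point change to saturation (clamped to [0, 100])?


Original S = 49%
Adjustment = -10 percentage points
New S = 49 + (-10) = 39
Clamp to [0, 100] → 39
= HSL(81°, 39%, 72%)


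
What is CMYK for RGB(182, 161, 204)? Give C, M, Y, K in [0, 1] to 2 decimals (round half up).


R'=182/255≈0.7137, G'=161/255≈0.6314, B'=204/255≈0.8000
K = 1 - max(R',G',B') = 1 - 204/255 = 51/255 = 0.2 → 0.20
(1-R'-K)/(1-K) simplifies to (max-R)/max with max = 204:
C = (204-182)/204 = 22/204 = 0.10784… → 0.11
M = (204-161)/204 = 43/204 = 0.21078… → 0.21
Y = (204-204)/204 = 0/204 = 0 → 0.00
= CMYK(0.11, 0.21, 0.00, 0.20)


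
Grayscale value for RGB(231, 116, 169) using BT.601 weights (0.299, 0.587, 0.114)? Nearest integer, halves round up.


Gray = 0.299×R + 0.587×G + 0.114×B
Gray = 0.299×231 + 0.587×116 + 0.114×169
Gray = 69.069 + 68.092 + 19.266
Gray = 156.427 → round half up → 156
Gray = 156


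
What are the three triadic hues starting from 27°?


Triadic: equally spaced at 120° intervals
H1 = 27°
H2 = (27 + 120) mod 360 = 147°
H3 = (27 + 240) mod 360 = 267°
Triadic = 27°, 147°, 267°


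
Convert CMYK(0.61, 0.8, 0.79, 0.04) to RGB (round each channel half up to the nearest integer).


R = 255 × (1-C) × (1-K) = 255 × 0.39 × 0.96 = 95.472 → 95
G = 255 × (1-M) × (1-K) = 255 × 0.20 × 0.96 = 48.96 → 49
B = 255 × (1-Y) × (1-K) = 255 × 0.21 × 0.96 = 51.408 → 51
= RGB(95, 49, 51)


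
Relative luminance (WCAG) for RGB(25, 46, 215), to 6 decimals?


Linearize each channel (sRGB transfer function): c = v/255; c_lin = c/12.92 if c ≤ 0.04045, else ((c+0.055)/1.055)^2.4
  R: 25/255 ≈ 0.098039 > 0.04045 → ((0.098039+0.055)/1.055)^2.4 ≈ 0.009721
  G: 46/255 ≈ 0.180392 > 0.04045 → ((0.180392+0.055)/1.055)^2.4 ≈ 0.027321
  B: 215/255 ≈ 0.843137 > 0.04045 → ((0.843137+0.055)/1.055)^2.4 ≈ 0.679542
R_lin = 0.009721, G_lin = 0.027321, B_lin = 0.679542
L = 0.2126×R + 0.7152×G + 0.0722×B
L = 0.2126×0.009721 + 0.7152×0.027321 + 0.0722×0.679542
L ≈ 0.070670


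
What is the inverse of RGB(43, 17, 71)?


Invert: (255-R, 255-G, 255-B)
R: 255-43 = 212
G: 255-17 = 238
B: 255-71 = 184
= RGB(212, 238, 184)


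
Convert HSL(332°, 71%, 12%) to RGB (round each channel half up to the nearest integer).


H=332°, S=0.71, L=0.12
C = (1-|2L-1|)×S = (1-|-0.76|)×0.71 = 0.1704
H' = H/60 = 332/60 ≈ 5.5333; X = C×(1-|H' mod 2 - 1|) = 0.07952
m = L - C/2 = 0.12 - 0.0852 = 0.0348
Sector ⌊H'⌋ = 5 → (R',G',B') = (0.1704, 0.0, 0.07952)
RGB = ((R'+m)×255, (G'+m)×255, (B'+m)×255) = (52.326, 8.874, 29.1516)
Round half up → RGB(52, 9, 29)


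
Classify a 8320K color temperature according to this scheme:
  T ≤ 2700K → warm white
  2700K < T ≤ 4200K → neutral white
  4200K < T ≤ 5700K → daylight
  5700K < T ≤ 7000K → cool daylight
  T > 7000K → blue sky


Temperature: 8320K
8320K > 7000K → blue sky
Classification: blue sky


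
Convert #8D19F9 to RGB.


8D → 141 (R)
19 → 25 (G)
F9 → 249 (B)
= RGB(141, 25, 249)


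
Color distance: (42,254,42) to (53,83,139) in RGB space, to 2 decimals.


d = √[(R₁-R₂)² + (G₁-G₂)² + (B₁-B₂)²]
d = √[(42-53)² + (254-83)² + (42-139)²]
d = √[121 + 29241 + 9409]
d = √38771
d ≈ 196.90


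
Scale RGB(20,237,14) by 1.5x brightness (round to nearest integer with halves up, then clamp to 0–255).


Multiply each channel by 1.5, round half up, clamp to [0, 255]
R: 20×1.5 = 30
G: 237×1.5 = 355.5 → round → 356 → clamp → 255
B: 14×1.5 = 21
= RGB(30, 255, 21)


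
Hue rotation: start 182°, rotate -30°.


New hue = (H + rotation) mod 360
New hue = (182 -30) mod 360
= 152 mod 360
= 152°


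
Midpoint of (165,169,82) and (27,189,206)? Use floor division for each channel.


Midpoint: each channel = ⌊(C₁+C₂)/2⌋
R: ⌊(165+27)/2⌋ = 96
G: ⌊(169+189)/2⌋ = 179
B: ⌊(82+206)/2⌋ = 144
= RGB(96, 179, 144)


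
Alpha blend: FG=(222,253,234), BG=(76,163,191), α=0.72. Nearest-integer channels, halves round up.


C = α×F + (1-α)×B, with 1-α = 0.28
R: 0.72×222 + 0.28×76 = 159.84 + 21.28 = 181.12 → 181
G: 0.72×253 + 0.28×163 = 182.16 + 45.64 = 227.80 → 228
B: 0.72×234 + 0.28×191 = 168.48 + 53.48 = 221.96 → 222
= RGB(181, 228, 222)


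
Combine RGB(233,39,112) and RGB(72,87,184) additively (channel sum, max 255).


Additive: each channel = min(255, C₁+C₂)
R: 233+72 = 305 → 255
G: 39+87 = 126 → 126
B: 112+184 = 296 → 255
= RGB(255, 126, 255)
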